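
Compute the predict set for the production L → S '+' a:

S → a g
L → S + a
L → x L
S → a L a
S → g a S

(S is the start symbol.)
{ 'a', 'g' }

PREDICT(L → S '+' a) = (FIRST(RHS) \ {ε}) ∪ (FOLLOW(L) if ε ∈ FIRST(RHS), i.e. RHS ⇒* ε)
FIRST(S) = { 'a', 'g' }
FIRST(S '+' a) = { 'a', 'g' }
ε ∉ FIRST(S '+' a), so FOLLOW(L) is not added.
PREDICT(L → S '+' a) = { 'a', 'g' }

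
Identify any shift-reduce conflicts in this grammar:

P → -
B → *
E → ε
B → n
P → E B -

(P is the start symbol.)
Yes — I0: [E → .] vs [P → . -]

A shift-reduce conflict occurs when an LR(0) state has both:
  - a complete (reduce) item [A → α .] (dot at the end), and
  - a shift item [B → β . c γ] (dot before a terminal).

Augment with P' → P and build the canonical LR(0) collection (I0 = CLOSURE({[P' → . P]}), then GOTO on every symbol after a dot until no new states appear). It has 8 states:
  I0: { [E → .], [P → . -], [P → . E B -], [P' → . P] }  — shift, reduce
  I1: { [P → - .] }  — reduce
  I2: { [B → . *], [B → . n], [P → E . B -] }  — shift
  I3: { [P' → P .] }  — accept
  I4: { [B → * .] }  — reduce
  I5: { [P → E B . -] }  — shift
  I6: { [B → n .] }  — reduce
  I7: { [P → E B - .] }  — reduce

I0 contains reduce item [E → .] and shift item [P → . -] — shift-reduce conflict.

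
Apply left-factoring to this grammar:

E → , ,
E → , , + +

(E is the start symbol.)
E → , , E'
E' → ε
E' → + +

Left-factoring transforms A → αβ₁ | αβ₂ into A → αA' and A' → β₁ | β₂
(α is the longest common prefix among the alternatives). Repeat until
no nonterminal has two alternatives with a common prefix.

Round 1: E has alternatives sharing prefix ', ,'. Introduce E': E → , , E'
  Add: E' → ε
  Add: E' → + +

No remaining common prefixes — done.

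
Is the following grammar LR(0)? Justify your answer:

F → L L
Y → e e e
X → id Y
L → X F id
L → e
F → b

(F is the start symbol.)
Augment with F' → F and build the canonical LR(0) collection (I0 = CLOSURE({[F' → . F]}), then GOTO on every symbol after a dot until no new states appear). It has 14 states:
  I0: { [F → . L L], [F → . b], [F' → . F], [L → . X F id], [L → . e], [X → . id Y] }  — shift
  I1: { [F' → F .] }  — accept
  I2: { [F → L . L], [L → . X F id], [L → . e], [X → . id Y] }  — shift
  I3: { [F → . L L], [F → . b], [L → . X F id], [L → . e], [L → X . F id], [X → . id Y] }  — shift
  I4: { [F → b .] }  — reduce
  I5: { [L → e .] }  — reduce
  I6: { [X → id . Y], [Y → . e e e] }  — shift
  I7: { [X → id Y .] }  — reduce
  I8: { [Y → e . e e] }  — shift
  I9: { [Y → e e . e] }  — shift
  I10: { [Y → e e e .] }  — reduce
  I11: { [L → X F . id] }  — shift
  I12: { [L → X F id .] }  — reduce
  I13: { [F → L L .] }  — reduce

Every state is either a pure shift/goto state or contains exactly one complete item and nothing to shift — no conflicts. The grammar is LR(0).

Answer: Yes, the grammar is LR(0)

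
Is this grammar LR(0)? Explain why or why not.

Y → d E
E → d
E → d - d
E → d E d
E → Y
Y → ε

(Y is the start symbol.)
No. Shift-reduce conflict between [Y → .] and [Y → . d E]

A grammar is LR(0) if no state in the canonical LR(0) collection has:
  - both a shift item (dot before a terminal) and a complete item (shift-reduce conflict), or
  - two or more complete items (reduce-reduce conflict; the accept item [Y' → Y .] counts as a complete item here).

Augment with Y' → Y and build the canonical LR(0) collection (I0 = CLOSURE({[Y' → . Y]}), then GOTO on every symbol after a dot until no new states appear). It has 10 states:
  I0: { [Y → . d E], [Y → .], [Y' → . Y] }  — shift, reduce
  I1: { [Y' → Y .] }  — accept
  I2: { [E → . Y], [E → . d - d], [E → . d E d], [E → . d], [Y → . d E], [Y → .], [Y → d . E] }  — shift, reduce
  I3: { [Y → d E .] }  — reduce
  I4: { [E → Y .] }  — reduce
  I5: { [E → . Y], [E → . d - d], [E → . d E d], [E → . d], [E → d . - d], [E → d . E d], [E → d .], [Y → . d E], [Y → .], [Y → d . E] }  — shift, 2 reduces
  I6: { [E → d - . d] }  — shift
  I7: { [E → d E . d], [Y → d E .] }  — shift, reduce
  I8: { [E → d E d .] }  — reduce
  I9: { [E → d - d .] }  — reduce

Conflict in state I0:
  Shift-reduce conflict between [Y → .] and [Y → . d E]
So the grammar is NOT LR(0).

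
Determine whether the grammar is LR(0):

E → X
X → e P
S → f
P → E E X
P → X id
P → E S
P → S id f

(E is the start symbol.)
Augment with E' → E and build the canonical LR(0) collection (I0 = CLOSURE({[E' → . E]}), then GOTO on every symbol after a dot until no new states appear). It has 15 states:
  I0: { [E → . X], [E' → . E], [X → . e P] }  — shift
  I1: { [E' → E .] }  — accept
  I2: { [E → X .] }  — reduce
  I3: { [E → . X], [P → . E E X], [P → . E S], [P → . S id f], [P → . X id], [S → . f], [X → . e P], [X → e . P] }  — shift
  I4: { [E → . X], [P → E . E X], [P → E . S], [S → . f], [X → . e P] }  — shift
  I5: { [X → e P .] }  — reduce
  I6: { [P → S . id f] }  — shift
  I7: { [E → X .], [P → X . id] }  — shift, reduce
  I8: { [S → f .] }  — reduce
  I9: { [P → X id .] }  — reduce
  I10: { [P → S id . f] }  — shift
  I11: { [P → S id f .] }  — reduce
  I12: { [P → E E . X], [X → . e P] }  — shift
  I13: { [P → E S .] }  — reduce
  I14: { [P → E E X .] }  — reduce

Conflict in state I7:
  Shift-reduce conflict between [E → X .] and [P → X . id]
So the grammar is NOT LR(0).

Answer: No. Shift-reduce conflict between [E → X .] and [P → X . id]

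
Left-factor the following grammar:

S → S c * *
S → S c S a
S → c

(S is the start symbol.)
S → S c S'
S' → * *
S' → S a
S → c

Left-factoring transforms A → αβ₁ | αβ₂ into A → αA' and A' → β₁ | β₂
(α is the longest common prefix among the alternatives). Repeat until
no nonterminal has two alternatives with a common prefix.

Round 1: S has alternatives sharing prefix 'S c'. Introduce S': S → S c S'
  Add: S' → * *
  Add: S' → S a

No remaining common prefixes — done.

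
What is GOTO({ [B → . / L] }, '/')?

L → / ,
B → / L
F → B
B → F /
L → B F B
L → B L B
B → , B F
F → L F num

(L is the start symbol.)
{ [B → . , B F], [B → . / L], [B → . F /], [B → / . L], [F → . B], [F → . L F num], [L → . / ,], [L → . B F B], [L → . B L B] }

GOTO(I, '/') = CLOSURE({ [A → αX.β] : [A → α.Xβ] ∈ I, X = '/' })

Items with dot before '/', with the dot advanced:
  [B → . / L] → [B → / . L]
Closure of the advanced items:
  [B → / . L] has the dot before L: add [L → . / ,], [L → . B F B], [L → . B L B]
  [L → . B F B] has the dot before B: add [B → . / L], [B → . F /], [B → . , B F]
  [B → . F /] has the dot before F: add [F → . B], [F → . L F num]

GOTO = { [B → . , B F], [B → . / L], [B → . F /], [B → / . L], [F → . B], [F → . L F num], [L → . / ,], [L → . B F B], [L → . B L B] }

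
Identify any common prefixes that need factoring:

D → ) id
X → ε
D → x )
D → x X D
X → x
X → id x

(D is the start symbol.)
Yes, D has productions with common prefix 'x'

Left-factoring is needed when two productions for the same non-terminal
share a common prefix on the right-hand side.

Productions for D:
  D → ) id
  D → x )
  D → x X D
Productions for X:
  X → ε
  X → x
  X → id x

Found common prefix 'x' in productions for D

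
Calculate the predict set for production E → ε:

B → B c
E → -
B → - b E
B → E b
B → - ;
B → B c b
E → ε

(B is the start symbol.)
{ $, 'b', 'c' }

PREDICT(E → ε) = (FIRST(RHS) \ {ε}) ∪ (FOLLOW(E) if ε ∈ FIRST(RHS), i.e. RHS ⇒* ε)
The right-hand side is ε (FIRST(ε) = { ε }), so the predict set is FOLLOW(E) = { $, 'b', 'c' }
PREDICT(E → ε) = { $, 'b', 'c' }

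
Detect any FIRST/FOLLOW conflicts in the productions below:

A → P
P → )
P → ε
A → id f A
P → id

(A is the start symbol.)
Nullable non-terminals: A, P.
FIRST sets used below: FIRST(P) = { ')', 'id', ε }

A: nullable alternative(s) A → P; FOLLOW(A) = { $ }
  A → P: FIRST \ {ε} = { ')', 'id' } — this is the only nullable alternative, skip
  A → id f A: FIRST \ {ε} = { 'id' } — disjoint from FOLLOW(A)

P: nullable alternative(s) P → ε; FOLLOW(P) = { $ }
  P → ): FIRST \ {ε} = { ')' } — disjoint from FOLLOW(P)
  P → ε: FIRST \ {ε} = { } — this is the only nullable alternative, skip
  P → id: FIRST \ {ε} = { 'id' } — disjoint from FOLLOW(P)

No FIRST/FOLLOW conflicts found.

Answer: No FIRST/FOLLOW conflicts.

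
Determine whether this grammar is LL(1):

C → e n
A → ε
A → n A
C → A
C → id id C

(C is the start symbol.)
A grammar is LL(1) if for each non-terminal N with multiple productions, the predict sets of those productions are pairwise disjoint, where PREDICT(N → α) = (FIRST(α) \ {ε}) ∪ (FOLLOW(N) if α ⇒* ε).

Relevant sets:
  FIRST(A) = { 'n', ε }
  FOLLOW(C) = { $ }
  FOLLOW(A) = { $ }

For C:
  PREDICT(C → e n) = { 'e' }
  PREDICT(C → A) = { $, 'n' }
  PREDICT(C → id id C) = { 'id' }
For A:
  PREDICT(A → ε) = { $ }
  PREDICT(A → n A) = { 'n' }

All predict sets are disjoint. The grammar IS LL(1).

Answer: Yes, the grammar is LL(1).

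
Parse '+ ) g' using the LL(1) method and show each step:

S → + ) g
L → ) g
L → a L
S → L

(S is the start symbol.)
Stack is shown with the top on the left.

Stack    Input    Action
------------------------
S $      + ) g $  output S → + ) g
+ ) g $  + ) g $  match '+'
) g $    ) g $    match ')'
g $      g $      match 'g'
$        $        accept

The string is accepted.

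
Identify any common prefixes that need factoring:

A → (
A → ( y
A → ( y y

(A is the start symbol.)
Left-factoring is needed when two productions for the same non-terminal
share a common prefix on the right-hand side.

Productions for A:
  A → (
  A → ( y
  A → ( y y

Found common prefix '(' in productions for A

Answer: Yes, A has productions with common prefix '('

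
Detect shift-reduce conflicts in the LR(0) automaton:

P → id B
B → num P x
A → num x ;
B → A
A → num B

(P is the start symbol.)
Augment with P' → P and build the canonical LR(0) collection (I0 = CLOSURE({[P' → . P]}), then GOTO on every symbol after a dot until no new states appear). It has 11 states:
  I0: { [P → . id B], [P' → . P] }  — shift
  I1: { [P' → P .] }  — accept
  I2: { [A → . num B], [A → . num x ;], [B → . A], [B → . num P x], [P → id . B] }  — shift
  I3: { [B → A .] }  — reduce
  I4: { [P → id B .] }  — reduce
  I5: { [A → . num B], [A → . num x ;], [A → num . B], [A → num . x ;], [B → . A], [B → . num P x], [B → num . P x], [P → . id B] }  — shift
  I6: { [A → num B .] }  — reduce
  I7: { [B → num P . x] }  — shift
  I8: { [A → num x . ;] }  — shift
  I9: { [A → num x ; .] }  — reduce
  I10: { [B → num P x .] }  — reduce

No state contains both a complete item and a shift item.

Answer: No shift-reduce conflicts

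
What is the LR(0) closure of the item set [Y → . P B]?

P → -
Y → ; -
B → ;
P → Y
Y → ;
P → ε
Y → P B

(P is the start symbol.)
{ [P → . -], [P → . Y], [P → .], [Y → . ; -], [Y → . ;], [Y → . P B] }

Start with: [Y → . P B]
  [Y → . P B] has the dot before P: add [P → . -], [P → . Y], [P → .]
  [P → . Y] has the dot before Y: add [Y → . ; -], [Y → . ;]
No further items can be added.

CLOSURE = { [P → . -], [P → . Y], [P → .], [Y → . ; -], [Y → . ;], [Y → . P B] }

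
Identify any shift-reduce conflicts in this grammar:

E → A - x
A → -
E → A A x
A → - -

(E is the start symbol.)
A shift-reduce conflict occurs when an LR(0) state has both:
  - a complete (reduce) item [A → α .] (dot at the end), and
  - a shift item [B → β . c γ] (dot before a terminal).

Augment with E' → E and build the canonical LR(0) collection (I0 = CLOSURE({[E' → . E]}), then GOTO on every symbol after a dot until no new states appear). It has 9 states:
  I0: { [A → . - -], [A → . -], [E → . A - x], [E → . A A x], [E' → . E] }  — shift
  I1: { [A → - . -], [A → - .] }  — shift, reduce
  I2: { [A → . - -], [A → . -], [E → A . - x], [E → A . A x] }  — shift
  I3: { [E' → E .] }  — accept
  I4: { [A → - . -], [A → - .], [E → A - . x] }  — shift, reduce
  I5: { [E → A A . x] }  — shift
  I6: { [E → A A x .] }  — reduce
  I7: { [A → - - .] }  — reduce
  I8: { [E → A - x .] }  — reduce

I1 contains reduce item [A → - .] and shift item [A → - . -] — shift-reduce conflict.
I4 contains reduce item [A → - .] and shift items [A → - . -], [E → A - . x] — shift-reduce conflict.

Answer: Yes — I1: [A → - .] vs [A → - . -]; I4: [A → - .] vs [A → - . -]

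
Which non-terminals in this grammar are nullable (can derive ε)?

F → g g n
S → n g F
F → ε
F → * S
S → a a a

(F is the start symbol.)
{ 'F' }

ε-productions: F → ε
So F is immediately nullable.
No further non-terminal can be added: every production for the remaining non-terminals contains a terminal or a non-nullable non-terminal.
Nullable = { 'F' }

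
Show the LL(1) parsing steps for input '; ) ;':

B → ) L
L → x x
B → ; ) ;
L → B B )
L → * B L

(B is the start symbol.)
LL(1) parsing maintains a stack (initially the start symbol over $) and the input. At each step: if the stack top is a terminal, match it against the current input token; if it is a non-terminal N, replace it with the RHS of M[N, lookahead] (the unique production whose predict set contains the lookahead).

Stack is shown with the top on the left.

Stack    Input    Action
------------------------
B $      ; ) ; $  output B → ; ) ;
; ) ; $  ; ) ; $  match ';'
) ; $    ) ; $    match ')'
; $      ; $      match ';'
$        $        accept

The string is accepted.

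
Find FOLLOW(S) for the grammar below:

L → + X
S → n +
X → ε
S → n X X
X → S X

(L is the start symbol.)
To compute FOLLOW(S), find every occurrence of S on a right-hand side N → α S β: add FIRST(β) \ {ε}, and if β is empty or nullable also add FOLLOW(N). Iterate to a fixed point.

In X → S X: S is followed by X, add FIRST(X) \ {ε} = { 'n' }
  X is nullable, so also add FOLLOW(X)

The FOLLOW sets referred to above (computed the same way, to a fixed point):
  FOLLOW(X) = { $, 'n' }

Taking the union: FOLLOW(S) = { $, 'n' }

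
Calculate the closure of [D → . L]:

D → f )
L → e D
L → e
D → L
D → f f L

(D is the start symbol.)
{ [D → . L], [L → . e D], [L → . e] }

To compute CLOSURE, for each item [A → α.Bβ] where B is a non-terminal, add [B → .γ] for all productions B → γ; repeat for the newly added items until nothing changes.

Start with: [D → . L]
  [D → . L] has the dot before L: add [L → . e D], [L → . e]
No further items can be added.

CLOSURE = { [D → . L], [L → . e D], [L → . e] }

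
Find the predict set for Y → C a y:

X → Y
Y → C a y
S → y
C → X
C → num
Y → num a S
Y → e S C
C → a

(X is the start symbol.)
{ 'a', 'e', 'num' }

PREDICT(Y → C a y) = (FIRST(RHS) \ {ε}) ∪ (FOLLOW(Y) if ε ∈ FIRST(RHS), i.e. RHS ⇒* ε)
FIRST(C) = { 'a', 'e', 'num' }
FIRST(C a y) = { 'a', 'e', 'num' }
ε ∉ FIRST(C a y), so FOLLOW(Y) is not added.
PREDICT(Y → C a y) = { 'a', 'e', 'num' }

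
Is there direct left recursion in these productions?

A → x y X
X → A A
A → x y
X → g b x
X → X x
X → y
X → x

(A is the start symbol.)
A → x y X: starts with x
X → A A: starts with A
A → x y: starts with x
X → g b x: starts with g
X → X x: LEFT RECURSIVE (starts with X)
X → y: starts with y
X → x: starts with x

The grammar has direct left recursion on: X.

Answer: Yes, X is left-recursive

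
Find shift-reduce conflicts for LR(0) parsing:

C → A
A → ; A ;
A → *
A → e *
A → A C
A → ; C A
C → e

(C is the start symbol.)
A shift-reduce conflict occurs when an LR(0) state has both:
  - a complete (reduce) item [A → α .] (dot at the end), and
  - a shift item [B → β . c γ] (dot before a terminal).

Augment with C' → C and build the canonical LR(0) collection (I0 = CLOSURE({[C' → . C]}), then GOTO on every symbol after a dot until no new states appear). It has 13 states:
  I0: { [A → . *], [A → . ; A ;], [A → . ; C A], [A → . A C], [A → . e *], [C → . A], [C → . e], [C' → . C] }  — shift
  I1: { [A → * .] }  — reduce
  I2: { [A → . *], [A → . ; A ;], [A → . ; C A], [A → . A C], [A → . e *], [A → ; . A ;], [A → ; . C A], [C → . A], [C → . e] }  — shift
  I3: { [A → . *], [A → . ; A ;], [A → . ; C A], [A → . A C], [A → . e *], [A → A . C], [C → . A], [C → . e], [C → A .] }  — shift, reduce
  I4: { [C' → C .] }  — accept
  I5: { [A → e . *], [C → e .] }  — shift, reduce
  I6: { [A → e * .] }  — reduce
  I7: { [A → A C .] }  — reduce
  I8: { [A → . *], [A → . ; A ;], [A → . ; C A], [A → . A C], [A → . e *], [A → ; A . ;], [A → A . C], [C → . A], [C → . e], [C → A .] }  — shift, reduce
  I9: { [A → . *], [A → . ; A ;], [A → . ; C A], [A → . A C], [A → . e *], [A → ; C . A] }  — shift
  I10: { [A → . *], [A → . ; A ;], [A → . ; C A], [A → . A C], [A → . e *], [A → ; C A .], [A → A . C], [C → . A], [C → . e] }  — shift, reduce
  I11: { [A → e . *] }  — shift
  I12: { [A → . *], [A → . ; A ;], [A → . ; C A], [A → . A C], [A → . e *], [A → ; . A ;], [A → ; . C A], [A → ; A ; .], [C → . A], [C → . e] }  — shift, reduce

I3 contains reduce item [C → A .] and shift items [A → . *], [A → . ; A ;], [A → . ; C A], [A → . e *], [C → . e] — shift-reduce conflict.
I5 contains reduce item [C → e .] and shift item [A → e . *] — shift-reduce conflict.
I8 contains reduce item [C → A .] and shift items [A → . *], [A → . ; A ;], [A → ; A . ;], [A → . ; C A], [A → . e *], [C → . e] — shift-reduce conflict.
I10 contains reduce item [A → ; C A .] and shift items [A → . *], [A → . ; A ;], [A → . ; C A], [A → . e *], [C → . e] — shift-reduce conflict.
I12 contains reduce item [A → ; A ; .] and shift items [A → . *], [A → . ; A ;], [A → . ; C A], [A → . e *], [C → . e] — shift-reduce conflict.

Answer: Yes — I3: [C → A .] vs [A → . *]; I5: [C → e .] vs [A → e . *]; I8: [C → A .] vs [A → . *]; I10: [A → ; C A .] vs [A → . *]; I12: [A → ; A ; .] vs [A → . *]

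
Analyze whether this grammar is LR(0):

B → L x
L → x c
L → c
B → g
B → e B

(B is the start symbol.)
Yes, the grammar is LR(0)

Augment with B' → B and build the canonical LR(0) collection (I0 = CLOSURE({[B' → . B]}), then GOTO on every symbol after a dot until no new states appear). It has 10 states:
  I0: { [B → . L x], [B → . e B], [B → . g], [B' → . B], [L → . c], [L → . x c] }  — shift
  I1: { [B' → B .] }  — accept
  I2: { [B → L . x] }  — shift
  I3: { [L → c .] }  — reduce
  I4: { [B → . L x], [B → . e B], [B → . g], [B → e . B], [L → . c], [L → . x c] }  — shift
  I5: { [B → g .] }  — reduce
  I6: { [L → x . c] }  — shift
  I7: { [L → x c .] }  — reduce
  I8: { [B → e B .] }  — reduce
  I9: { [B → L x .] }  — reduce

Every state is either a pure shift/goto state or contains exactly one complete item and nothing to shift — no conflicts. The grammar is LR(0).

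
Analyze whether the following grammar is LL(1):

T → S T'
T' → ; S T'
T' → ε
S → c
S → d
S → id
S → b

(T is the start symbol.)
A grammar is LL(1) if for each non-terminal N with multiple productions, the predict sets of those productions are pairwise disjoint, where PREDICT(N → α) = (FIRST(α) \ {ε}) ∪ (FOLLOW(N) if α ⇒* ε).

Relevant sets:
  FOLLOW(T') = { $ }

For T':
  PREDICT(T' → ';' S T') = { ';' }
  PREDICT(T' → ε) = { $ }
For S:
  PREDICT(S → c) = { 'c' }
  PREDICT(S → d) = { 'd' }
  PREDICT(S → id) = { 'id' }
  PREDICT(S → b) = { 'b' }
T has a single production, so nothing to check there.

All predict sets are disjoint. The grammar IS LL(1).

Answer: Yes, the grammar is LL(1).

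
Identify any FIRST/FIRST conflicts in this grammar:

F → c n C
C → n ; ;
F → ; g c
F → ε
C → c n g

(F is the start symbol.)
No FIRST/FIRST conflicts.

A FIRST/FIRST conflict occurs when two productions N → α and N → β for the same non-terminal have FIRST(α) ∩ FIRST(β) ≠ ∅ (with ε ∈ FIRST of a nullable right-hand side, so two nullable alternatives also conflict).

Productions for F:
  F → c n C: FIRST = { 'c' }
  F → ; g c: FIRST = { ';' }
  F → ε: FIRST = { ε }
Productions for C:
  C → n ; ;: FIRST = { 'n' }
  C → c n g: FIRST = { 'c' }

All alternatives of each non-terminal have pairwise disjoint FIRST sets.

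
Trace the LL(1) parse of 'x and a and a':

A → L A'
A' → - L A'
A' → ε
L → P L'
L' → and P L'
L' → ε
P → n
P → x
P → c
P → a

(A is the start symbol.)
Stack is shown with the top on the left.

Stack          Input            Action
--------------------------------------
A $            x and a and a $  output A → L A'
L A' $         x and a and a $  output L → P L'
P L' A' $      x and a and a $  output P → x
x L' A' $      x and a and a $  match 'x'
L' A' $        and a and a $    output L' → and P L'
and P L' A' $  and a and a $    match 'and'
P L' A' $      a and a $        output P → a
a L' A' $      a and a $        match 'a'
L' A' $        and a $          output L' → and P L'
and P L' A' $  and a $          match 'and'
P L' A' $      a $              output P → a
a L' A' $      a $              match 'a'
L' A' $        $                output L' → ε
A' $           $                output A' → ε
$              $                accept

The string is accepted.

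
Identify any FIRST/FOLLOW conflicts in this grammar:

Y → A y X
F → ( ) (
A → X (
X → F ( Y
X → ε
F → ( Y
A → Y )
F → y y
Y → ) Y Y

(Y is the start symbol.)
A FIRST/FOLLOW conflict occurs when a non-terminal N has a nullable alternative N → β (β ⇒* ε) and another alternative N → α with FIRST(α) ∩ FOLLOW(N) ≠ ∅: on such a lookahead the parser cannot decide between expanding α and letting N vanish via β.

Nullable non-terminals: X.
FIRST sets used below: FIRST(F) = { '(', 'y' }

X: nullable alternative(s) X → ε; FOLLOW(X) = { $, '(', ')', 'y' }
  X → F ( Y: FIRST \ {ε} = { '(', 'y' } — overlaps FOLLOW(X) on { '(', 'y' }: CONFLICT
  X → ε: FIRST \ {ε} = { } — this is the only nullable alternative, skip

A, F, Y have no nullable alternative, so no FIRST/FOLLOW check is needed there.

So the grammar has 1 FIRST/FOLLOW conflict (marked CONFLICT above).

Answer: Yes. X → F '(' Y with FOLLOW(X) on { '(', 'y' }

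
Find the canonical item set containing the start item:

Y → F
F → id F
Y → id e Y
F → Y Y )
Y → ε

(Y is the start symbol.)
{ [F → . Y Y )], [F → . id F], [Y → . F], [Y → . id e Y], [Y → .], [Y' → . Y] }

First, augment the grammar with Y' → Y
I₀ = CLOSURE({ [Y' → . Y] }):
  [Y' → . Y] has the dot before Y: add [Y → . F], [Y → . id e Y], [Y → .]
  [Y → . F] has the dot before F: add [F → . id F], [F → . Y Y )]
No further items can be added.

I₀ = { [F → . Y Y )], [F → . id F], [Y → . F], [Y → . id e Y], [Y → .], [Y' → . Y] }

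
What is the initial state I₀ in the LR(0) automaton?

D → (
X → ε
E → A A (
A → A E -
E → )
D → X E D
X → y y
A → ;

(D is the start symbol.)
{ [D → . (], [D → . X E D], [D' → . D], [X → . y y], [X → .] }

First, augment the grammar with D' → D
I₀ = CLOSURE({ [D' → . D] }):
  [D' → . D] has the dot before D: add [D → . (], [D → . X E D]
  [D → . X E D] has the dot before X: add [X → .], [X → . y y]
No further items can be added.

I₀ = { [D → . (], [D → . X E D], [D' → . D], [X → . y y], [X → .] }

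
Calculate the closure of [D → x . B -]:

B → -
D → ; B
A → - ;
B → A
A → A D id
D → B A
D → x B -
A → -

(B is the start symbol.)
To compute CLOSURE, for each item [A → α.Bβ] where B is a non-terminal, add [B → .γ] for all productions B → γ; repeat for the newly added items until nothing changes.

Start with: [D → x . B -]
  [D → x . B -] has the dot before B: add [B → . -], [B → . A]
  [B → . A] has the dot before A: add [A → . - ;], [A → . A D id], [A → . -]
No further items can be added.

CLOSURE = { [A → . - ;], [A → . -], [A → . A D id], [B → . -], [B → . A], [D → x . B -] }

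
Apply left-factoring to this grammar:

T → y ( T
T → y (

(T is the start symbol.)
Left-factoring transforms A → αβ₁ | αβ₂ into A → αA' and A' → β₁ | β₂
(α is the longest common prefix among the alternatives). Repeat until
no nonterminal has two alternatives with a common prefix.

Round 1: T has alternatives sharing prefix 'y ('. Introduce T': T → y ( T'
  Add: T' → T
  Add: T' → ε

No remaining common prefixes — done.

Resulting grammar:
T → y ( T'
T' → T
T' → ε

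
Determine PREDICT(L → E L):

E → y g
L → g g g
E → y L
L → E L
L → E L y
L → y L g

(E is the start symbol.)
{ 'y' }

PREDICT(L → E L) = (FIRST(RHS) \ {ε}) ∪ (FOLLOW(L) if ε ∈ FIRST(RHS), i.e. RHS ⇒* ε)
FIRST(E) = { 'y' }
FIRST(E L) = { 'y' }
ε ∉ FIRST(E L), so FOLLOW(L) is not added.
PREDICT(L → E L) = { 'y' }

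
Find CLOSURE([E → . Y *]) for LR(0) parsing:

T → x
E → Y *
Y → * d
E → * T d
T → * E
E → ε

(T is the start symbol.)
To compute CLOSURE, for each item [A → α.Bβ] where B is a non-terminal, add [B → .γ] for all productions B → γ; repeat for the newly added items until nothing changes.

Start with: [E → . Y *]
  [E → . Y *] has the dot before Y: add [Y → . * d]
No further items can be added.

CLOSURE = { [E → . Y *], [Y → . * d] }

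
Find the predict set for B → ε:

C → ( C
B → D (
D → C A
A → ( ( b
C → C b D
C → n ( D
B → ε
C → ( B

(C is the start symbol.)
PREDICT(B → ε) = (FIRST(RHS) \ {ε}) ∪ (FOLLOW(B) if ε ∈ FIRST(RHS), i.e. RHS ⇒* ε)
The right-hand side is ε (FIRST(ε) = { ε }), so the predict set is FOLLOW(B) = { $, '(', 'b' }
PREDICT(B → ε) = { $, '(', 'b' }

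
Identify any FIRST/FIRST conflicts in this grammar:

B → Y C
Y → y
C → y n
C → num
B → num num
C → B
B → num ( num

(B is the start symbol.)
Yes. B → num num / B → num '(' num on { 'num' }; C → y n / C → B on { 'y' }; C → num / C → B on { 'num' }

A FIRST/FIRST conflict occurs when two productions N → α and N → β for the same non-terminal have FIRST(α) ∩ FIRST(β) ≠ ∅ (with ε ∈ FIRST of a nullable right-hand side, so two nullable alternatives also conflict).

FIRST sets of the non-terminals at (or reachable through a nullable prefix from) the front of some alternative:
  FIRST(Y) = { 'y' }
  FIRST(B) = { 'num', 'y' }

Productions for B:
  B → Y C: FIRST = { 'y' }
  B → num num: FIRST = { 'num' }
  B → num ( num: FIRST = { 'num' }
Productions for C:
  C → y n: FIRST = { 'y' }
  C → num: FIRST = { 'num' }
  C → B: FIRST = { 'num', 'y' }
Y has only one production, so no FIRST/FIRST conflict is possible there.

Conflict for B: B → num num and B → num ( num
  Overlap: { 'num' }
Conflict for C: C → y n and C → B
  Overlap: { 'y' }
Conflict for C: C → num and C → B
  Overlap: { 'num' }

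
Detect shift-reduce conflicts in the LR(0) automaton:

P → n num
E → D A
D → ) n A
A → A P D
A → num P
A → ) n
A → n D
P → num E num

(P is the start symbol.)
Yes — I9: [E → D A .] vs [P → . n num]; I18: [D → ) n A .] vs [P → . n num]

A shift-reduce conflict occurs when an LR(0) state has both:
  - a complete (reduce) item [A → α .] (dot at the end), and
  - a shift item [B → β . c γ] (dot before a terminal).

Augment with P' → P and build the canonical LR(0) collection (I0 = CLOSURE({[P' → . P]}), then GOTO on every symbol after a dot until no new states appear). It has 20 states:
  I0: { [P → . n num], [P → . num E num], [P' → . P] }  — shift
  I1: { [P' → P .] }  — accept
  I2: { [P → n . num] }  — shift
  I3: { [D → . ) n A], [E → . D A], [P → num . E num] }  — shift
  I4: { [D → ) . n A] }  — shift
  I5: { [A → . ) n], [A → . A P D], [A → . n D], [A → . num P], [E → D . A] }  — shift
  I6: { [P → num E . num] }  — shift
  I7: { [P → num E num .] }  — reduce
  I8: { [A → ) . n] }  — shift
  I9: { [A → A . P D], [E → D A .], [P → . n num], [P → . num E num] }  — shift, reduce
  I10: { [A → n . D], [D → . ) n A] }  — shift
  I11: { [A → num . P], [P → . n num], [P → . num E num] }  — shift
  I12: { [A → num P .] }  — reduce
  I13: { [A → n D .] }  — reduce
  I14: { [A → A P . D], [D → . ) n A] }  — shift
  I15: { [A → A P D .] }  — reduce
  I16: { [A → ) n .] }  — reduce
  I17: { [A → . ) n], [A → . A P D], [A → . n D], [A → . num P], [D → ) n . A] }  — shift
  I18: { [A → A . P D], [D → ) n A .], [P → . n num], [P → . num E num] }  — shift, reduce
  I19: { [P → n num .] }  — reduce

I9 contains reduce item [E → D A .] and shift items [P → . n num], [P → . num E num] — shift-reduce conflict.
I18 contains reduce item [D → ) n A .] and shift items [P → . n num], [P → . num E num] — shift-reduce conflict.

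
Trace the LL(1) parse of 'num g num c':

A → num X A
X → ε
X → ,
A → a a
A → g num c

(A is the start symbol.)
LL(1) parsing maintains a stack (initially the start symbol over $) and the input. At each step: if the stack top is a terminal, match it against the current input token; if it is a non-terminal N, replace it with the RHS of M[N, lookahead] (the unique production whose predict set contains the lookahead).

Stack is shown with the top on the left.

Stack      Input          Action
--------------------------------
A $        num g num c $  output A → num X A
num X A $  num g num c $  match 'num'
X A $      g num c $      output X → ε
A $        g num c $      output A → g num c
g num c $  g num c $      match 'g'
num c $    num c $        match 'num'
c $        c $            match 'c'
$          $              accept

The string is accepted.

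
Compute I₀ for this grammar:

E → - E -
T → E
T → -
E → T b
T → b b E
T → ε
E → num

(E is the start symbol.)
{ [E → . - E -], [E → . T b], [E → . num], [E' → . E], [T → . -], [T → . E], [T → . b b E], [T → .] }

First, augment the grammar with E' → E
I₀ = CLOSURE({ [E' → . E] }):
  [E' → . E] has the dot before E: add [E → . - E -], [E → . T b], [E → . num]
  [E → . T b] has the dot before T: add [T → . E], [T → . -], [T → . b b E], [T → .]
No further items can be added.

I₀ = { [E → . - E -], [E → . T b], [E → . num], [E' → . E], [T → . -], [T → . E], [T → . b b E], [T → .] }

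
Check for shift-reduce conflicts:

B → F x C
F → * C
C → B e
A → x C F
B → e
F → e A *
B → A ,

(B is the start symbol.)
A shift-reduce conflict occurs when an LR(0) state has both:
  - a complete (reduce) item [A → α .] (dot at the end), and
  - a shift item [B → β . c γ] (dot before a terminal).

Augment with B' → B and build the canonical LR(0) collection (I0 = CLOSURE({[B' → . B]}), then GOTO on every symbol after a dot until no new states appear). It has 18 states:
  I0: { [A → . x C F], [B → . A ,], [B → . F x C], [B → . e], [B' → . B], [F → . * C], [F → . e A *] }  — shift
  I1: { [A → . x C F], [B → . A ,], [B → . F x C], [B → . e], [C → . B e], [F → * . C], [F → . * C], [F → . e A *] }  — shift
  I2: { [B → A . ,] }  — shift
  I3: { [B' → B .] }  — accept
  I4: { [B → F . x C] }  — shift
  I5: { [A → . x C F], [B → e .], [F → e . A *] }  — shift, reduce
  I6: { [A → . x C F], [A → x . C F], [B → . A ,], [B → . F x C], [B → . e], [C → . B e], [F → . * C], [F → . e A *] }  — shift
  I7: { [C → B . e] }  — shift
  I8: { [A → x C . F], [F → . * C], [F → . e A *] }  — shift
  I9: { [A → x C F .] }  — reduce
  I10: { [A → . x C F], [F → e . A *] }  — shift
  I11: { [F → e A . *] }  — shift
  I12: { [F → e A * .] }  — reduce
  I13: { [C → B e .] }  — reduce
  I14: { [A → . x C F], [B → . A ,], [B → . F x C], [B → . e], [B → F x . C], [C → . B e], [F → . * C], [F → . e A *] }  — shift
  I15: { [B → F x C .] }  — reduce
  I16: { [B → A , .] }  — reduce
  I17: { [F → * C .] }  — reduce

I5 contains reduce item [B → e .] and shift item [A → . x C F] — shift-reduce conflict.

Answer: Yes — I5: [B → e .] vs [A → . x C F]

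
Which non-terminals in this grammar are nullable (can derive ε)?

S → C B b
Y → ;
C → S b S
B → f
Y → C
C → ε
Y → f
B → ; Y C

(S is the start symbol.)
{ 'C', 'Y' }

A non-terminal is nullable if it can derive ε (the empty string): either it has an ε-production, or it has a production whose right-hand side consists entirely of nullable non-terminals.

ε-productions: C → ε
So C is immediately nullable.
Y → C: every symbol on the right is nullable, so Y is nullable too.
No further non-terminal can be added: every production for the remaining non-terminals contains a terminal or a non-nullable non-terminal.
Nullable = { 'C', 'Y' }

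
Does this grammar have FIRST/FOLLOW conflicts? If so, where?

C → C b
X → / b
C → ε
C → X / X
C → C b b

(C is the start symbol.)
A FIRST/FOLLOW conflict occurs when a non-terminal N has a nullable alternative N → β (β ⇒* ε) and another alternative N → α with FIRST(α) ∩ FOLLOW(N) ≠ ∅: on such a lookahead the parser cannot decide between expanding α and letting N vanish via β.

Nullable non-terminals: C.
FIRST sets used below: FIRST(C) = { '/', 'b', ε }, FIRST(X) = { '/' }

C: nullable alternative(s) C → ε; FOLLOW(C) = { $, 'b' }
  C → C b: FIRST \ {ε} = { '/', 'b' } — overlaps FOLLOW(C) on { 'b' }: CONFLICT
  C → ε: FIRST \ {ε} = { } — this is the only nullable alternative, skip
  C → X / X: FIRST \ {ε} = { '/' } — disjoint from FOLLOW(C)
  C → C b b: FIRST \ {ε} = { '/', 'b' } — overlaps FOLLOW(C) on { 'b' }: CONFLICT

X has no nullable alternative, so no FIRST/FOLLOW check is needed there.

So the grammar has 2 FIRST/FOLLOW conflicts (marked CONFLICT above).

Answer: Yes. C → C b with FOLLOW(C) on { 'b' }; C → C b b with FOLLOW(C) on { 'b' }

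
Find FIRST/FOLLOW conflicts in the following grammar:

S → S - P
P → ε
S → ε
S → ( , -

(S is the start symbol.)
Yes. S → S '-' P with FOLLOW(S) on { '-' }

Nullable non-terminals: P, S.
FIRST sets used below: FIRST(S) = { '(', '-', ε }
P has a nullable alternative but only one production, so nothing to check.

S: nullable alternative(s) S → ε; FOLLOW(S) = { $, '-' }
  S → S - P: FIRST \ {ε} = { '(', '-' } — overlaps FOLLOW(S) on { '-' }: CONFLICT
  S → ε: FIRST \ {ε} = { } — this is the only nullable alternative, skip
  S → ( , -: FIRST \ {ε} = { '(' } — disjoint from FOLLOW(S)

So the grammar has 1 FIRST/FOLLOW conflict (marked CONFLICT above).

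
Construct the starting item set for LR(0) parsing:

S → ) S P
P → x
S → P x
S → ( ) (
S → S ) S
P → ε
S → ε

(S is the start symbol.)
First, augment the grammar with S' → S
I₀ = CLOSURE({ [S' → . S] }):
  [S' → . S] has the dot before S: add [S → . ) S P], [S → . P x], [S → . ( ) (], [S → . S ) S], [S → .]
  [S → . P x] has the dot before P: add [P → . x], [P → .]
No further items can be added.

I₀ = { [P → . x], [P → .], [S → . ( ) (], [S → . ) S P], [S → . P x], [S → . S ) S], [S → .], [S' → . S] }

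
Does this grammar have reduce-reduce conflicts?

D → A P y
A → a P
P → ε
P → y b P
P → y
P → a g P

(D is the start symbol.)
No reduce-reduce conflicts

A reduce-reduce conflict occurs when an LR(0) state has two complete items [A → α .] and [B → β .] — both call for a reduction, and with no lookahead the parser cannot choose between them.

Augment with D' → D and build the canonical LR(0) collection (I0 = CLOSURE({[D' → . D]}), then GOTO on every symbol after a dot until no new states appear). It has 13 states:
  I0: { [A → . a P], [D → . A P y], [D' → . D] }  — shift
  I1: { [D → A . P y], [P → . a g P], [P → . y b P], [P → . y], [P → .] }  — shift, reduce
  I2: { [D' → D .] }  — accept
  I3: { [A → a . P], [P → . a g P], [P → . y b P], [P → . y], [P → .] }  — shift, reduce
  I4: { [A → a P .] }  — reduce
  I5: { [P → a . g P] }  — shift
  I6: { [P → y . b P], [P → y .] }  — shift, reduce
  I7: { [P → . a g P], [P → . y b P], [P → . y], [P → .], [P → y b . P] }  — shift, reduce
  I8: { [P → y b P .] }  — reduce
  I9: { [P → . a g P], [P → . y b P], [P → . y], [P → .], [P → a g . P] }  — shift, reduce
  I10: { [P → a g P .] }  — reduce
  I11: { [D → A P . y] }  — shift
  I12: { [D → A P y .] }  — reduce

No state contains more than one complete item.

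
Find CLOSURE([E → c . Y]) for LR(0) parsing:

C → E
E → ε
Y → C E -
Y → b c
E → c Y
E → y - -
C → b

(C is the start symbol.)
To compute CLOSURE, for each item [A → α.Bβ] where B is a non-terminal, add [B → .γ] for all productions B → γ; repeat for the newly added items until nothing changes.

Start with: [E → c . Y]
  [E → c . Y] has the dot before Y: add [Y → . C E -], [Y → . b c]
  [Y → . C E -] has the dot before C: add [C → . E], [C → . b]
  [C → . E] has the dot before E: add [E → .], [E → . c Y], [E → . y - -]
No further items can be added.

CLOSURE = { [C → . E], [C → . b], [E → . c Y], [E → . y - -], [E → .], [E → c . Y], [Y → . C E -], [Y → . b c] }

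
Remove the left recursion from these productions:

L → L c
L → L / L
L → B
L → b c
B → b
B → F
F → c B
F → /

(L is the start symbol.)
L → B L'
L → b c L'
L' → c L'
L' → / L L'
L' → ε
B → b
B → F
F → c B
F → /

L is directly left-recursive. The standard transformation for
  A → A α₁ | ... | A α_m | β₁ | ... | β_n
is
  A  → β₁ A' | ... | β_n A'
  A' → α₁ A' | ... | α_m A' | ε

L → B becomes L → B L'
L → b c becomes L → b c L'
L → L c becomes L' → c L'
L → L / L becomes L' → / L L'
Add L' → ε

Productions for other non-terminals are unchanged:
  B → b
  B → F
  F → c B
  F → /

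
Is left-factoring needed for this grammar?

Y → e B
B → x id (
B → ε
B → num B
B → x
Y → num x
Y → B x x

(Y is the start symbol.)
Yes, B has productions with common prefix 'x'

Left-factoring is needed when two productions for the same non-terminal
share a common prefix on the right-hand side.

Productions for Y:
  Y → e B
  Y → num x
  Y → B x x
Productions for B:
  B → x id (
  B → ε
  B → num B
  B → x

Found common prefix 'x' in productions for B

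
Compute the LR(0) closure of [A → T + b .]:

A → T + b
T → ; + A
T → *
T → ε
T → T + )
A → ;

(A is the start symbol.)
Start with: [A → T + b .]
The dot is at the end, so nothing is added.

CLOSURE = { [A → T + b .] }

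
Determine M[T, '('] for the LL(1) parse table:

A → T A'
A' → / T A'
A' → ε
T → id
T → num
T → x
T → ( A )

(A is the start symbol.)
T → ( A )

To find M[T, '('], we find productions for T where '(' is in the predict set (PREDICT(N → α) = (FIRST(α) \ {ε}) ∪ (FOLLOW(N) if α ⇒* ε)).

T → id: PREDICT = { 'id' }
T → num: PREDICT = { 'num' }
T → x: PREDICT = { 'x' }
T → ( A ): PREDICT = { '(' }
  '(' is in predict set, so this production goes in M[T, '(']

M[T, '('] = T → ( A )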